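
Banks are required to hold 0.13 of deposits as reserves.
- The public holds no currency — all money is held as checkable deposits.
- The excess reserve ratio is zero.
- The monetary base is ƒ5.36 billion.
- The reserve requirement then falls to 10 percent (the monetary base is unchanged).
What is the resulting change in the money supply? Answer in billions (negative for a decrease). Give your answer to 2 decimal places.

ƒ12.37 billion

Initially m₁ = 1 / (0.13) ≈ 7.6923, so M₁ = 7.6923 × 5.36 ≈ 41.2307 billion.
After the change m₂ = 1 / (0.1) = 10, so M₂ = 10 × 5.36 = 53.6 billion.
ΔM = M₂ − M₁ = 53.6 − 41.2307 = 12.3693 billion.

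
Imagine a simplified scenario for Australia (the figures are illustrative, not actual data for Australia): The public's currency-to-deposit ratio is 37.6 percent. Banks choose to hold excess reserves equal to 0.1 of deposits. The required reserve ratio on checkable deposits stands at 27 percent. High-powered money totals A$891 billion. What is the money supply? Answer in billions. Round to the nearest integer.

A$1643 billion

The money multiplier is m = (1 + c) / (rr + e + c) = (1 + 0.376) / (0.27 + 0.1 + 0.376) ≈ 1.8445.
So M = m × MB = 1.8445 × 891 = 1643.4495 billion.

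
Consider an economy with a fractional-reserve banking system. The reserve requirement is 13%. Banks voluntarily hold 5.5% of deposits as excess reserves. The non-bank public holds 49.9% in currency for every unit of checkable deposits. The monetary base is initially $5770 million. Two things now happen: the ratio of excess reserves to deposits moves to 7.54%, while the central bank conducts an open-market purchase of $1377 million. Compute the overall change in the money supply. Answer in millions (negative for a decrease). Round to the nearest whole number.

Before: m₁ = (1 + 0.499) / (0.13 + 0.055 + 0.499) ≈ 2.19152, MB₁ = 5770, so M₁ = 2.19152 × 5770 = 12645.0704 million.
After: m₂ = (1 + 0.499) / (0.13 + 0.0754 + 0.499) ≈ 2.12805, MB₂ = 5770 + 1377 = 7147, so M₂ = 2.12805 × 7147 ≈ 15209.1733 million.
ΔM = M₂ − M₁ = 15209.1733 − 12645.0704 = 2564.1029 million.

$2564 million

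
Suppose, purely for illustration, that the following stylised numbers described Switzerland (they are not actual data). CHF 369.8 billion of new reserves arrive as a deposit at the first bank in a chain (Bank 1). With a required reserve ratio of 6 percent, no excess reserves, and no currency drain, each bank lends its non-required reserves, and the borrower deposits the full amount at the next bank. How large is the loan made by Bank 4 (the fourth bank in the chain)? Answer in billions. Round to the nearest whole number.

CHF 289 billion

Each bank lends a fraction (1 − rr) = 0.9400 of the deposit it receives, so Bank 4 receives 369.8·0.9400^3 and lends 369.8·0.9400^4 ≈ 288.7210 billion.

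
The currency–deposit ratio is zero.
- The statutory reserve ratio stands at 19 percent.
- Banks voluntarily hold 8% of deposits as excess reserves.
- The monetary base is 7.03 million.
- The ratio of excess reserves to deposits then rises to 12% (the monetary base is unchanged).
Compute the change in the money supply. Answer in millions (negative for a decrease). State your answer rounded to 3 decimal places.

Initially m₁ = 1 / (0.19 + 0.08) ≈ 3.70370, so M₁ = 3.70370 × 7.03 ≈ 26.037 million.
After the change m₂ = 1 / (0.19 + 0.12) ≈ 3.22581, so M₂ = 3.22581 × 7.03 ≈ 22.6774 million.
ΔM = M₂ − M₁ = 22.6774 − 26.037 = -3.3596 million.

-3.360 million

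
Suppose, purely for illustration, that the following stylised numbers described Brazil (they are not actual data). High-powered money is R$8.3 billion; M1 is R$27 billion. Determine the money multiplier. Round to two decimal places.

The money multiplier is m = M / MB = 27 / 8.3 ≈ 3.25301.

3.25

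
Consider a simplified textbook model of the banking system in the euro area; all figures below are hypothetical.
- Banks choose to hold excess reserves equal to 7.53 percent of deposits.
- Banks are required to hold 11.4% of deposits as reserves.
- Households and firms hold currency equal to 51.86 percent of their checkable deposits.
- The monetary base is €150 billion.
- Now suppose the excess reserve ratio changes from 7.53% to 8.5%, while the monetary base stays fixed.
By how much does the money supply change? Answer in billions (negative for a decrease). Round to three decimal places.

-4.350 billion

Initially m₁ = (1 + 0.5186) / (0.114 + 0.0753 + 0.5186) ≈ 2.1452183, so M₁ = 2.1452183 × 150 ≈ 321.7827 billion.
After the change m₂ = (1 + 0.5186) / (0.114 + 0.085 + 0.5186) ≈ 2.1162207, so M₂ = 2.1162207 × 150 ≈ 317.4331 billion.
ΔM = M₂ − M₁ = 317.4331 − 321.7827 = -4.3496 billion.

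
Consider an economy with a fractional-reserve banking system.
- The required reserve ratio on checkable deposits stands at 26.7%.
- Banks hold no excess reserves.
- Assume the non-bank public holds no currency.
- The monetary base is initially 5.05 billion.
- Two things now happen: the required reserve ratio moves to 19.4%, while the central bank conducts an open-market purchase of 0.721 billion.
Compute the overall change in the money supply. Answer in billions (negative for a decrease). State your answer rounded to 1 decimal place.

Before: m₁ = 1 / (0.267) ≈ 3.7453, MB₁ = 5.05, so M₁ = 3.7453 × 5.05 ≈ 18.9138 billion.
After: m₂ = 1 / (0.194) ≈ 5.1546, MB₂ = 5.05 + 0.721 = 5.771, so M₂ = 5.1546 × 5.771 ≈ 29.7472 billion.
ΔM = M₂ − M₁ = 29.7472 − 18.9138 = 10.8334 billion.

10.8 billion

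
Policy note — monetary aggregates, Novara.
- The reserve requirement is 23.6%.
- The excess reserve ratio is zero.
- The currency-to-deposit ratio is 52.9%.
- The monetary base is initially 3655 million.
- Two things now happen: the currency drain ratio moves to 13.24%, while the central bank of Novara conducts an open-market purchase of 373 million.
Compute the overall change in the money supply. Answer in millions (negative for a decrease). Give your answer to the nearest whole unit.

5076 million

Before: m₁ = (1 + 0.529) / (0.236 + 0.529) ≈ 1.99869, MB₁ = 3655, so M₁ = 1.99869 × 3655 ≈ 7305.2119 million.
After: m₂ = (1 + 0.1324) / (0.236 + 0.1324) ≈ 3.07383, MB₂ = 3655 + 373 = 4028, so M₂ = 3.07383 × 4028 ≈ 12381.3872 million.
ΔM = M₂ − M₁ = 12381.3872 − 7305.2119 = 5076.1753 million.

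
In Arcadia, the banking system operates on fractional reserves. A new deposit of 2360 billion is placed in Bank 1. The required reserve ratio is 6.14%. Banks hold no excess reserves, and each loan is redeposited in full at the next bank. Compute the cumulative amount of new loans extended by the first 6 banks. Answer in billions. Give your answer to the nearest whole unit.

11410 billion

Bank i lends (1 − rr)^i of the original deposit: Bank 1 lends 2360·0.9386 = 2215.0960, Bank 2 lends 2360·0.9386² ≈ 2079.0891, and so on.
Summing a geometric series: total = 2360·[0.9386·(1 − 0.9386^6) / (1 − 0.9386)] ≈ 11409.9849 billion.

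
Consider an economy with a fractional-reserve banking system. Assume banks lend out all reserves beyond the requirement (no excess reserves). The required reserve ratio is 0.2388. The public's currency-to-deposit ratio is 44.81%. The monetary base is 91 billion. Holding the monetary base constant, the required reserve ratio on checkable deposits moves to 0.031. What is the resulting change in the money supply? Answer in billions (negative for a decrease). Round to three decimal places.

Initially m₁ = (1 + 0.4481) / (0.2388 + 0.4481) ≈ 2.108167, so M₁ = 2.108167 × 91 ≈ 191.8432 billion.
After the change m₂ = (1 + 0.4481) / (0.031 + 0.4481) ≈ 3.022542, so M₂ = 3.022542 × 91 ≈ 275.0513 billion.
ΔM = M₂ − M₁ = 275.0513 − 191.8432 = 83.2081 billion.

83.208 billion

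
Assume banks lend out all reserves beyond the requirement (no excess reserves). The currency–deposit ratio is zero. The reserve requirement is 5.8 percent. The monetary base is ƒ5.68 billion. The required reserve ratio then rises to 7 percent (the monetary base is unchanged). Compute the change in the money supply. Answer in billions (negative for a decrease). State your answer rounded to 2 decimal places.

-16.79 billion

Initially m₁ = 1 / (0.058) ≈ 17.2414, so M₁ = 17.2414 × 5.68 ≈ 97.9312 billion.
After the change m₂ = 1 / (0.07) ≈ 14.2857, so M₂ = 14.2857 × 5.68 ≈ 81.1428 billion.
ΔM = M₂ − M₁ = 81.1428 − 97.9312 = -16.7884 billion.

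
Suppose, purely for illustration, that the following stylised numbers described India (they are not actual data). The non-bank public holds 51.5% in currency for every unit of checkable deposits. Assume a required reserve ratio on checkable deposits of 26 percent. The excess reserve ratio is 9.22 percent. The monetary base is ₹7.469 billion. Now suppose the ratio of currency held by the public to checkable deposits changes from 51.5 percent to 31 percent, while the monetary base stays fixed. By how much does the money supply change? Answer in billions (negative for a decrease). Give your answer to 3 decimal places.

₹1.727 billion

Initially m₁ = (1 + 0.515) / (0.26 + 0.0922 + 0.515) ≈ 1.74700, so M₁ = 1.74700 × 7.469 ≈ 13.0483 billion.
After the change m₂ = (1 + 0.31) / (0.26 + 0.0922 + 0.31) ≈ 1.97825, so M₂ = 1.97825 × 7.469 ≈ 14.7755 billion.
ΔM = M₂ − M₁ = 14.7755 − 13.0483 = 1.7272 billion.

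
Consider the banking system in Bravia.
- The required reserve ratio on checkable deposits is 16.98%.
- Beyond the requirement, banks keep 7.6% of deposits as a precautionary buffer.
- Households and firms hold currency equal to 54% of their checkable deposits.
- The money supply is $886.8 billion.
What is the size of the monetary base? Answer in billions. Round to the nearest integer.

$452 billion

The money multiplier is m = (1 + c) / (rr + e + c) = (1 + 0.54) / (0.1698 + 0.076 + 0.54) ≈ 1.9598.
MB = M / m = 886.8 / 1.9598 ≈ 452.4952 billion.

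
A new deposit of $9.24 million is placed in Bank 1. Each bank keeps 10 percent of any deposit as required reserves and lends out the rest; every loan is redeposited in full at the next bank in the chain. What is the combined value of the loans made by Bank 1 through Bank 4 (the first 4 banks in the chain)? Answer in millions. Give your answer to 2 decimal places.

$28.60 million

Bank i lends (1 − rr)^i of the original deposit: Bank 1 lends 9.24·0.9000 = 8.3160, Bank 2 lends 9.24·0.9000² = 7.4844, and so on.
Summing a geometric series: total = 9.24·[0.9000·(1 − 0.9000^4) / (1 − 0.9000)] ≈ 28.5987 million.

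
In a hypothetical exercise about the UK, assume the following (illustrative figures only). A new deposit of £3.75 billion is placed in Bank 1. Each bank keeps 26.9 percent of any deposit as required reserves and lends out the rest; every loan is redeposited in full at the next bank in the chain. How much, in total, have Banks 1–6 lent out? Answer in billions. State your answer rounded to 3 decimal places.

Bank i lends (1 − rr)^i of the original deposit: Bank 1 lends 3.75·0.7310 ≈ 2.7412, Bank 2 lends 3.75·0.7310² ≈ 2.0039, and so on.
Summing a geometric series: total = 3.75·[0.7310·(1 − 0.7310^6) / (1 − 0.7310)] ≈ 8.6356 billion.

£8.636 billion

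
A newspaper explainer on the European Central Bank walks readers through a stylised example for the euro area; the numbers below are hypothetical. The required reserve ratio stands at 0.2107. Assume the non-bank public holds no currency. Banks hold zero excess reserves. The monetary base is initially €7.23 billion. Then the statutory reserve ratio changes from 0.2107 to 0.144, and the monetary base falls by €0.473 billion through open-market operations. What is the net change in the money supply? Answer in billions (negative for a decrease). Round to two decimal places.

Before: m₁ = 1 / (0.2107) ≈ 4.7461, MB₁ = 7.23, so M₁ = 4.7461 × 7.23 ≈ 34.3143 billion.
After: m₂ = 1 / (0.144) ≈ 6.9444, MB₂ = 7.23 − 0.473 = 6.757, so M₂ = 6.9444 × 6.757 ≈ 46.9233 billion.
ΔM = M₂ − M₁ = 46.9233 − 34.3143 = 12.609 billion.

€12.61 billion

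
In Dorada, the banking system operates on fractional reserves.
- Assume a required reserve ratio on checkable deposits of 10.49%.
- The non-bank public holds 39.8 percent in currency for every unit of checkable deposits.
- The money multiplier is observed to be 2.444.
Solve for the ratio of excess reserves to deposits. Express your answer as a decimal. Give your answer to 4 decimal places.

0.0691

Using m = 2.444. Since m = (1 + c)/(c + rr + e), the denominator satisfies c + rr + e = (1 + c)/m = (1 + 0.398) / 2.444 ≈ 0.572013.
With c = 0.398 and rr = 0.1049, the ratio of excess reserves to deposits is 0.572013 − 0.398 − 0.1049 = 0.069113.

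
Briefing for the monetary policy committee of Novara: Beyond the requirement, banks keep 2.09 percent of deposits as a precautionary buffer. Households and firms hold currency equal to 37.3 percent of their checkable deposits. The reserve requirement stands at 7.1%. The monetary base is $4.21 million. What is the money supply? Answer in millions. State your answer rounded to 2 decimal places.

The money multiplier is m = (1 + c) / (rr + e + c) = (1 + 0.373) / (0.071 + 0.0209 + 0.373) ≈ 2.9533.
So M = m × MB = 2.9533 × 4.21 ≈ 12.4334 million.

$12.43 million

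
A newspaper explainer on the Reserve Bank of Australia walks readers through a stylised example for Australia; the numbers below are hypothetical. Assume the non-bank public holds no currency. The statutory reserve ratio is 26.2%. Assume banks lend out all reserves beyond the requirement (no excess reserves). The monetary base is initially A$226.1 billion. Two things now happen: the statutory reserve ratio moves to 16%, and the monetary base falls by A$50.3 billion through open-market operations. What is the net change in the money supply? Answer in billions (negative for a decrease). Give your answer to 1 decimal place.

A$235.8 billion

Before: m₁ = 1 / (0.262) ≈ 3.81679, MB₁ = 226.1, so M₁ = 3.81679 × 226.1 ≈ 862.9762 billion.
After: m₂ = 1 / (0.16) = 6.25, MB₂ = 226.1 − 50.3 = 175.8, so M₂ = 6.25 × 175.8 = 1098.75 billion.
ΔM = M₂ − M₁ = 1098.75 − 862.9762 = 235.7738 billion.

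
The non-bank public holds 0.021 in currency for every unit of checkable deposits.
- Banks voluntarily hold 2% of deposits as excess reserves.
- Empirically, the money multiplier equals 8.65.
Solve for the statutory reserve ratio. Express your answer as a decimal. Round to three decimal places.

0.077

Using m = 8.65. Since m = (1 + c)/(c + rr + e), the denominator satisfies c + rr + e = (1 + c)/m = (1 + 0.021) / 8.65 ≈ 0.118035.
With c = 0.021 and e = 0.02, the statutory reserve ratio is 0.118035 − 0.021 − 0.02 = 0.077035.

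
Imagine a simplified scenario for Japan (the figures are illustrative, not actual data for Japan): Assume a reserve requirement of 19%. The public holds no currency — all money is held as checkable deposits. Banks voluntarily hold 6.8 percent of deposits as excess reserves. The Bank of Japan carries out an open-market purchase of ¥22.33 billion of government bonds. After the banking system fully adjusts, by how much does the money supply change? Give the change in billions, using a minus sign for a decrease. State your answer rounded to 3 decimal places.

¥86.550 billion

The money multiplier is m = 1 / (rr + e) = 1 / (0.19 + 0.068) ≈ 3.875969.
The purchase adds 22.33 billion of base, so ΔM = m × ΔMB = 3.875969 × (+22.33) ≈ 86.5504 billion.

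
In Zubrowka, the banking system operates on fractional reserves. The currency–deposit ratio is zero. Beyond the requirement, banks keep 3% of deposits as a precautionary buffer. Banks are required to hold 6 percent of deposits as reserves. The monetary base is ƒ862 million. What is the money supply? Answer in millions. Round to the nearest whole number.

The money multiplier is m = 1 / (rr + e) = 1 / (0.06 + 0.03) ≈ 11.1111.
So M = m × MB = 11.1111 × 862 = 9577.7682 million.

ƒ9578 million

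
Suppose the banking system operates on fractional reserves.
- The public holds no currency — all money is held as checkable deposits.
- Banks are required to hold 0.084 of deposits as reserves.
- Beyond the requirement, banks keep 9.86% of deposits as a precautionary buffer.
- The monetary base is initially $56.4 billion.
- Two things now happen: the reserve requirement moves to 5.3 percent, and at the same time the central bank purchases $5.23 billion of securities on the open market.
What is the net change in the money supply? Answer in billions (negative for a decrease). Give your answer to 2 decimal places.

$97.66 billion

Before: m₁ = 1 / (0.084 + 0.0986) ≈ 5.47645, MB₁ = 56.4, so M₁ = 5.47645 × 56.4 ≈ 308.8718 billion.
After: m₂ = 1 / (0.053 + 0.0986) ≈ 6.59631, MB₂ = 56.4 + 5.23 = 61.63, so M₂ = 6.59631 × 61.63 ≈ 406.5306 billion.
ΔM = M₂ − M₁ = 406.5306 − 308.8718 = 97.6588 billion.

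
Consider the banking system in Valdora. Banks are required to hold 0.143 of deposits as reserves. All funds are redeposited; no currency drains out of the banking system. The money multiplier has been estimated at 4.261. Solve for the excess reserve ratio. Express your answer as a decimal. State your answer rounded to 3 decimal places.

Using m = 4.261. Since m = (1 + c)/(c + rr + e), the denominator satisfies c + rr + e = (1 + c)/m = (1 + 0) / 4.261 ≈ 0.234687.
With c = 0 and rr = 0.143, the excess reserve ratio is 0.234687 − 0 − 0.143 = 0.091687.

0.092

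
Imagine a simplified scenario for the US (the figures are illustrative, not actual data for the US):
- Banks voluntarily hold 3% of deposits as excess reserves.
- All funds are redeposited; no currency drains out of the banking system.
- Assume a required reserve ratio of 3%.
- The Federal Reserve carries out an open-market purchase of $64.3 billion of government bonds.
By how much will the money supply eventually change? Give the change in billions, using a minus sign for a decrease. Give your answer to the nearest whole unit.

$1072 billion

The money multiplier is m = 1 / (rr + e) = 1 / (0.03 + 0.03) ≈ 16.6667.
The purchase adds 64.3 billion of base, so ΔM = m × ΔMB = 16.6667 × (+64.3) ≈ 1071.6688 billion.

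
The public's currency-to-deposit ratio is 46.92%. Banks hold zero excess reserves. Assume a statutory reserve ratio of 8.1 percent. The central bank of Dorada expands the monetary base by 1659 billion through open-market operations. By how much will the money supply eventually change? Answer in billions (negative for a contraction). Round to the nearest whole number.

4430 billion

The money multiplier is m = (1 + c) / (rr + c) = (1 + 0.4692) / (0.081 + 0.4692) ≈ 2.67030.
The purchase adds 1659 billion of base, so ΔM = m × ΔMB = 2.67030 × (+1659) = 4430.0277 billion.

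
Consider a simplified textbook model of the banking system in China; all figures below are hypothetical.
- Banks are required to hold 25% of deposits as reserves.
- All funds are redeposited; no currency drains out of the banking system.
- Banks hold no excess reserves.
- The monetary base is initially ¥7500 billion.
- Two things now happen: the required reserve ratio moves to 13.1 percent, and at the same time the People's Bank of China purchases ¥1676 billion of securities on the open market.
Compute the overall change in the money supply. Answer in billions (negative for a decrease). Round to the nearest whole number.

¥40046 billion

Before: m₁ = 1 / (0.25) = 4, MB₁ = 7500, so M₁ = 4 × 7500 = 30000 billion.
After: m₂ = 1 / (0.131) ≈ 7.63359, MB₂ = 7500 + 1676 = 9176, so M₂ = 7.63359 × 9176 ≈ 70045.8218 billion.
ΔM = M₂ − M₁ = 70045.8218 − 30000 = 40045.8218 billion.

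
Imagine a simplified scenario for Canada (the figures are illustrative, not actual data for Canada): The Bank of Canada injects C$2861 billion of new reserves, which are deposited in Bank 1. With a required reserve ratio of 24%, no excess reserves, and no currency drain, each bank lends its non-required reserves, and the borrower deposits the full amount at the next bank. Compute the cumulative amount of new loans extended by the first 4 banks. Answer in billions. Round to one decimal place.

Bank i lends (1 − rr)^i of the original deposit: Bank 1 lends 2861·0.7600 = 2174.3600, Bank 2 lends 2861·0.7600² = 1652.5136, and so on.
Summing a geometric series: total = 2861·[0.7600·(1 − 0.7600^4) / (1 − 0.7600)] ≈ 6037.2758 billion.

C$6037.3 billion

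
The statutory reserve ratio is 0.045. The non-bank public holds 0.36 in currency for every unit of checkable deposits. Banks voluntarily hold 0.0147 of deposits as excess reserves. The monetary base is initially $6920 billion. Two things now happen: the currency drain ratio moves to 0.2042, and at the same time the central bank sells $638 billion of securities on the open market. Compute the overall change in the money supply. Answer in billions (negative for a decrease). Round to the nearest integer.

$6242 billion

Before: m₁ = (1 + 0.36) / (0.045 + 0.0147 + 0.36) ≈ 3.24041, MB₁ = 6920, so M₁ = 3.24041 × 6920 = 22423.6372 billion.
After: m₂ = (1 + 0.2042) / (0.045 + 0.0147 + 0.2042) ≈ 4.56309, MB₂ = 6920 − 638 = 6282, so M₂ = 4.56309 × 6282 ≈ 28665.3314 billion.
ΔM = M₂ − M₁ = 28665.3314 − 22423.6372 = 6241.6942 billion.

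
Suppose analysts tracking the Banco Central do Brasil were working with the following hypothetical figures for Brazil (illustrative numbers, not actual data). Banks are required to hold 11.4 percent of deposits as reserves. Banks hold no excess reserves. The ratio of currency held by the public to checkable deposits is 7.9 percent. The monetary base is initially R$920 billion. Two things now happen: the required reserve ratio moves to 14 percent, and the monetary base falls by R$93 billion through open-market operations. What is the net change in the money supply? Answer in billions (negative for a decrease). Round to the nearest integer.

Before: m₁ = (1 + 0.079) / (0.114 + 0.079) ≈ 5.5907, MB₁ = 920, so M₁ = 5.5907 × 920 = 5143.444 billion.
After: m₂ = (1 + 0.079) / (0.14 + 0.079) ≈ 4.9269, MB₂ = 920 − 93 = 827, so M₂ = 4.9269 × 827 = 4074.5463 billion.
ΔM = M₂ − M₁ = 4074.5463 − 5143.444 = -1068.8977 billion.

-1069 billion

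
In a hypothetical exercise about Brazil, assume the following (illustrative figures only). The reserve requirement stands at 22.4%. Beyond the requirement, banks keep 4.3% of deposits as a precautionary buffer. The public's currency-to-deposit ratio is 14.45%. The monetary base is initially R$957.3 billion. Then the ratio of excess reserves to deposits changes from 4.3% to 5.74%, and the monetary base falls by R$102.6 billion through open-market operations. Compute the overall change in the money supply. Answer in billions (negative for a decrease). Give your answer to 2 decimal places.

Before: m₁ = (1 + 0.1445) / (0.224 + 0.043 + 0.1445) ≈ 2.781288, MB₁ = 957.3, so M₁ = 2.781288 × 957.3 ≈ 2662.527 billion.
After: m₂ = (1 + 0.1445) / (0.224 + 0.0574 + 0.1445) ≈ 2.687251, MB₂ = 957.3 − 102.6 = 854.7, so M₂ = 2.687251 × 854.7 ≈ 2296.7934 billion.
ΔM = M₂ − M₁ = 2296.7934 − 2662.527 = -365.7336 billion.

-365.73 billion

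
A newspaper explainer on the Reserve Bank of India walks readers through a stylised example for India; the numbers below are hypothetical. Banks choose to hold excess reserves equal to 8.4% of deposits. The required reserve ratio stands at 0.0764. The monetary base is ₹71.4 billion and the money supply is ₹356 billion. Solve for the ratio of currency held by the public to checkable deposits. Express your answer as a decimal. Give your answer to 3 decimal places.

Using m = M/MB = 356/71.4 ≈ 4.985994. From m = (1 + c)/(c + rr + e), rearranging gives 1 + c = m·(c + rr + e), so c·(1 − m) = m·(rr + e) − 1.
Hence c = [m·(rr + e) − 1]/(1 − m) = [4.985994 × (0.0764 + 0.084) − 1] / (1 − 4.985994) ≈ 0.050238.

0.050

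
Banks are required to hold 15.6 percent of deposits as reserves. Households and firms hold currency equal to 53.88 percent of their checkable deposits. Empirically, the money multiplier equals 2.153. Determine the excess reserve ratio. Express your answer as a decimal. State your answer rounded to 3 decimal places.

0.020

Using m = 2.153. Since m = (1 + c)/(c + rr + e), the denominator satisfies c + rr + e = (1 + c)/m = (1 + 0.5388) / 2.153 ≈ 0.714724.
With c = 0.5388 and rr = 0.156, the excess reserve ratio is 0.714724 − 0.5388 − 0.156 = 0.019924.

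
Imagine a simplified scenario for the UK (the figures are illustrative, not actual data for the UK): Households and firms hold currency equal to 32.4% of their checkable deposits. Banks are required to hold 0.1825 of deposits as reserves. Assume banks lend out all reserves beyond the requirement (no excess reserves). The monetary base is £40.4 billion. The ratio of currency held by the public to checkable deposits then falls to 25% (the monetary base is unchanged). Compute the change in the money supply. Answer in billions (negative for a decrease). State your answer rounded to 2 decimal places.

£11.16 billion

Initially m₁ = (1 + 0.324) / (0.1825 + 0.324) ≈ 2.61402, so M₁ = 2.61402 × 40.4 ≈ 105.6064 billion.
After the change m₂ = (1 + 0.25) / (0.1825 + 0.25) ≈ 2.89017, so M₂ = 2.89017 × 40.4 ≈ 116.7629 billion.
ΔM = M₂ − M₁ = 116.7629 − 105.6064 = 11.1565 billion.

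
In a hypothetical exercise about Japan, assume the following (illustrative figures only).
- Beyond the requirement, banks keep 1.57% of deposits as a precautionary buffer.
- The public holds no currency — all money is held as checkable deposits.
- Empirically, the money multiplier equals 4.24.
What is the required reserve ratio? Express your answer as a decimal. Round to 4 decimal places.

0.2201

Using m = 4.24. Since m = (1 + c)/(c + rr + e), the denominator satisfies c + rr + e = (1 + c)/m = (1 + 0) / 4.24 ≈ 0.235849.
With c = 0 and e = 0.0157, the required reserve ratio is 0.235849 − 0 − 0.0157 = 0.220149.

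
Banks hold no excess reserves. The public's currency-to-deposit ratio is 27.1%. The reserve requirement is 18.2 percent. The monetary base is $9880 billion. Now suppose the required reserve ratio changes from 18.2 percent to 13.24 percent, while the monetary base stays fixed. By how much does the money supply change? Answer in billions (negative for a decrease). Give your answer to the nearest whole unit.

$3408 billion

Initially m₁ = (1 + 0.271) / (0.182 + 0.271) ≈ 2.80574, so M₁ = 2.80574 × 9880 = 27720.7112 billion.
After the change m₂ = (1 + 0.271) / (0.1324 + 0.271) ≈ 3.15072, so M₂ = 3.15072 × 9880 = 31129.1136 billion.
ΔM = M₂ − M₁ = 31129.1136 − 27720.7112 = 3408.4024 billion.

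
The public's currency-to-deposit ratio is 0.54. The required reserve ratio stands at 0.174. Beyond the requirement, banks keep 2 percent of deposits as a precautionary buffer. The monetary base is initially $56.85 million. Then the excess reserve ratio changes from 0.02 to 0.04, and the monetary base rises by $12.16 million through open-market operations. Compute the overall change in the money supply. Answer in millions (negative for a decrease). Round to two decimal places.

$21.67 million

Before: m₁ = (1 + 0.54) / (0.174 + 0.02 + 0.54) ≈ 2.09809, MB₁ = 56.85, so M₁ = 2.09809 × 56.85 ≈ 119.2764 million.
After: m₂ = (1 + 0.54) / (0.174 + 0.04 + 0.54) ≈ 2.04244, MB₂ = 56.85 + 12.16 = 69.01, so M₂ = 2.04244 × 69.01 ≈ 140.9488 million.
ΔM = M₂ − M₁ = 140.9488 − 119.2764 = 21.6724 million.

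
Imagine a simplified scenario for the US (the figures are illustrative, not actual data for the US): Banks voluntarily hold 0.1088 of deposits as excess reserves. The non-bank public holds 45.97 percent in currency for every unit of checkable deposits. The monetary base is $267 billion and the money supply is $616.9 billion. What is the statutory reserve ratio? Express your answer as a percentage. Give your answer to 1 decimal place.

Using m = M/MB = 616.9/267 ≈ 2.310487. Since m = (1 + c)/(c + rr + e), the denominator satisfies c + rr + e = (1 + c)/m = (1 + 0.4597) / 2.310487 ≈ 0.631772.
With c = 0.4597 and e = 0.1088, the statutory reserve ratio is 0.631772 − 0.4597 − 0.1088 = 0.063272.

6.3%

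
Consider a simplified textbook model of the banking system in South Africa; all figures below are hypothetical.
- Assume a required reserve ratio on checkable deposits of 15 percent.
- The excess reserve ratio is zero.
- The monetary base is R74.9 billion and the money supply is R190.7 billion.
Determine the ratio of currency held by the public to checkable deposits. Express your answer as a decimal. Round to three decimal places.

0.400

Using m = M/MB = 190.7/74.9 ≈ 2.546061. From m = (1 + c)/(c + rr + e), rearranging gives 1 + c = m·(c + rr + e), so c·(1 − m) = m·(rr + e) − 1.
Hence c = [m·(rr + e) − 1]/(1 − m) = [2.546061 × (0.15 + 0) − 1] / (1 − 2.546061) ≈ 0.399784.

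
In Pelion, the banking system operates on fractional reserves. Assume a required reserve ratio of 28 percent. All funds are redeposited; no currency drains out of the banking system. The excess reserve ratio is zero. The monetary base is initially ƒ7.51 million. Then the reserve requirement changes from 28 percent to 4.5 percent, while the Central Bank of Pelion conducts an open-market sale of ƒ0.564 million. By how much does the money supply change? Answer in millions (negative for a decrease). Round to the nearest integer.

ƒ128 million

Before: m₁ = 1 / (0.28) ≈ 3.5714, MB₁ = 7.51, so M₁ = 3.5714 × 7.51 ≈ 26.8212 million.
After: m₂ = 1 / (0.045) ≈ 22.2222, MB₂ = 7.51 − 0.564 = 6.946, so M₂ = 22.2222 × 6.946 ≈ 154.3554 million.
ΔM = M₂ − M₁ = 154.3554 − 26.8212 = 127.5342 million.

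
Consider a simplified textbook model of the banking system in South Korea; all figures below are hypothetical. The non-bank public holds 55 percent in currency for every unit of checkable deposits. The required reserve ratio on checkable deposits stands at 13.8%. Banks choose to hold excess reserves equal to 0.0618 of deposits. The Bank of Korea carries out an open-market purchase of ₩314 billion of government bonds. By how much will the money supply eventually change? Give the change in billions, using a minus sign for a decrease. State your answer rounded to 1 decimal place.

The money multiplier is m = (1 + c) / (rr + e + c) = (1 + 0.55) / (0.138 + 0.0618 + 0.55) ≈ 2.06722.
The purchase adds 314 billion of base, so ΔM = m × ΔMB = 2.06722 × (+314) ≈ 649.1071 billion.

₩649.1 billion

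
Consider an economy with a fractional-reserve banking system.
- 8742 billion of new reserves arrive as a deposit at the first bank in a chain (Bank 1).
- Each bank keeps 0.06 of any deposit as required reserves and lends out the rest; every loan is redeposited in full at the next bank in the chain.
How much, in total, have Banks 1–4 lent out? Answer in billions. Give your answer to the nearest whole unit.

Bank i lends (1 − rr)^i of the original deposit: Bank 1 lends 8742·0.9400 = 8217.4800, Bank 2 lends 8742·0.9400² = 7724.4312, and so on.
Summing a geometric series: total = 8742·[0.9400·(1 − 0.9400^4) / (1 − 0.9400)] ≈ 30028.1839 billion.

30028 billion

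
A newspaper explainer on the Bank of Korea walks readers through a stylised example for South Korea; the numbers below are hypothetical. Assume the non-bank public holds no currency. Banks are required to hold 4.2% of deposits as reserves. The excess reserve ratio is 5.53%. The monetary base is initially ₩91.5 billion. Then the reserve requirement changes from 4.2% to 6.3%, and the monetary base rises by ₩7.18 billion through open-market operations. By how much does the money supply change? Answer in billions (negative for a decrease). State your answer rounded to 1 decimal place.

-106.2 billion

Before: m₁ = 1 / (0.042 + 0.0553) ≈ 10.2775, MB₁ = 91.5, so M₁ = 10.2775 × 91.5 ≈ 940.3913 billion.
After: m₂ = 1 / (0.063 + 0.0553) ≈ 8.4531, MB₂ = 91.5 + 7.18 = 98.68, so M₂ = 8.4531 × 98.68 ≈ 834.1519 billion.
ΔM = M₂ − M₁ = 834.1519 − 940.3913 = -106.2394 billion.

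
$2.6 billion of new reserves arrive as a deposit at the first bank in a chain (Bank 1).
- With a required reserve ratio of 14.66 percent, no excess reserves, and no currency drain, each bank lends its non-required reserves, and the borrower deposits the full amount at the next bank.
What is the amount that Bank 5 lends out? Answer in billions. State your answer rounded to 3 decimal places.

Each bank lends a fraction (1 − rr) = 0.8534 of the deposit it receives, so Bank 5 receives 2.6·0.8534^4 and lends 2.6·0.8534^5 ≈ 1.1769 billion.

$1.177 billion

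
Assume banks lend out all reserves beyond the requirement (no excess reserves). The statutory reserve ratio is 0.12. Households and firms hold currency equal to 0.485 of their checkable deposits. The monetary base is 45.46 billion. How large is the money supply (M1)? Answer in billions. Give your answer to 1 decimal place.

The money multiplier is m = (1 + c) / (rr + c) = (1 + 0.485) / (0.12 + 0.485) ≈ 2.4545.
So M = m × MB = 2.4545 × 45.46 ≈ 111.5816 billion.

111.6 billion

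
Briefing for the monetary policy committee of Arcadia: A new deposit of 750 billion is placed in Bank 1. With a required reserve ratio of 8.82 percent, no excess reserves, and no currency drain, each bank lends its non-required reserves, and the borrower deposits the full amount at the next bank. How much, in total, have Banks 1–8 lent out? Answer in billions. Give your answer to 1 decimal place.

Bank i lends (1 − rr)^i of the original deposit: Bank 1 lends 750·0.9118 = 683.8500, Bank 2 lends 750·0.9118² ≈ 623.5344, and so on.
Summing a geometric series: total = 750·[0.9118·(1 − 0.9118^8) / (1 − 0.9118)] ≈ 4049.2479 billion.

4049.2 billion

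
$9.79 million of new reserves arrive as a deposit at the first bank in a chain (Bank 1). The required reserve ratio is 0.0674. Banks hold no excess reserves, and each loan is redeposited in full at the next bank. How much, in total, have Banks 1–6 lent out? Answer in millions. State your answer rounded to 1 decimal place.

Bank i lends (1 − rr)^i of the original deposit: Bank 1 lends 9.79·0.9326 ≈ 9.1302, Bank 2 lends 9.79·0.9326² ≈ 8.5148, and so on.
Summing a geometric series: total = 9.79·[0.9326·(1 − 0.9326^6) / (1 − 0.9326)] ≈ 46.3390 million.

$46.3 million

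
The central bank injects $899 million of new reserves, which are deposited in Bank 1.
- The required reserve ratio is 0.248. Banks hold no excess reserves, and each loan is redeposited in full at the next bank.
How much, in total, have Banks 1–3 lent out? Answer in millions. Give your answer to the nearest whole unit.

Bank i lends (1 − rr)^i of the original deposit: Bank 1 lends 899·0.7520 = 676.0480, Bank 2 lends 899·0.7520² ≈ 508.3881, and so on.
Summing a geometric series: total = 899·[0.7520·(1 − 0.7520^3) / (1 − 0.7520)] ≈ 1566.7439 million.

$1567 million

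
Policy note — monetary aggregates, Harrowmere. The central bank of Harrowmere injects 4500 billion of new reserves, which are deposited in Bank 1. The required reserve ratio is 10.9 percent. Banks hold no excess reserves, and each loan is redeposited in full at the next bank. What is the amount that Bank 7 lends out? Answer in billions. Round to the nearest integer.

2006 billion

Each bank lends a fraction (1 − rr) = 0.8910 of the deposit it receives, so Bank 7 receives 4500·0.8910^6 and lends 4500·0.8910^7 ≈ 2006.1178 billion.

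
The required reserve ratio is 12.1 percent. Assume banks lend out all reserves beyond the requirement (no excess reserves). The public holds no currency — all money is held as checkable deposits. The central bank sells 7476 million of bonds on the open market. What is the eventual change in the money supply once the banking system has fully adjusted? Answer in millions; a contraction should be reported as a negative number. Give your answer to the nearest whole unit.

-61785 million

The simple money multiplier is m = 1/rr = 1/0.121 ≈ 8.26446.
An open-market sale reduces the monetary base by 7476 million, so ΔM = m × ΔMB = 8.26446 × (−7476) ≈ -61785.103 million.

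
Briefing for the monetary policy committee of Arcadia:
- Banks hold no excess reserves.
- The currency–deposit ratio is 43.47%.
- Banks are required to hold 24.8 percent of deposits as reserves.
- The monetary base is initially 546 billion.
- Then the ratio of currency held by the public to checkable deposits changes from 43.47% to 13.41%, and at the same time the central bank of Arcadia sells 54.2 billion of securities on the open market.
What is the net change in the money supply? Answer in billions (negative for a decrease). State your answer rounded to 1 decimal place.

312.3 billion

Before: m₁ = (1 + 0.4347) / (0.248 + 0.4347) ≈ 2.10151, MB₁ = 546, so M₁ = 2.10151 × 546 ≈ 1147.4245 billion.
After: m₂ = (1 + 0.1341) / (0.248 + 0.1341) ≈ 2.96807, MB₂ = 546 − 54.2 = 491.8, so M₂ = 2.96807 × 491.8 ≈ 1459.6968 billion.
ΔM = M₂ − M₁ = 1459.6968 − 1147.4245 = 312.2723 billion.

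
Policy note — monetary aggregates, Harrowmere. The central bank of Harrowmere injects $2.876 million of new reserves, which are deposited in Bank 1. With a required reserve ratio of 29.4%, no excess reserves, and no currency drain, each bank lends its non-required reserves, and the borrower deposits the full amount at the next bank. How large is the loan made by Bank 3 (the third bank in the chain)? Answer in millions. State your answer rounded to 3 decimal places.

$1.012 million

Each bank lends a fraction (1 − rr) = 0.7060 of the deposit it receives, so Bank 3 receives 2.876·0.7060^2 and lends 2.876·0.7060^3 ≈ 1.0121 million.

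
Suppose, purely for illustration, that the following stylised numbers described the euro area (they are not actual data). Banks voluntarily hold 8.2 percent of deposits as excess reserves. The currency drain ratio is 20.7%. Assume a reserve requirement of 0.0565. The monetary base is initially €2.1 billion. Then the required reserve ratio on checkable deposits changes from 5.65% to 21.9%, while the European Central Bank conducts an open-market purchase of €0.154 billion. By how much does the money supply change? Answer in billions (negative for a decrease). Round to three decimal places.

-1.981 billion

Before: m₁ = (1 + 0.207) / (0.0565 + 0.082 + 0.207) ≈ 3.49349, MB₁ = 2.1, so M₁ = 3.49349 × 2.1 ≈ 7.3363 billion.
After: m₂ = (1 + 0.207) / (0.219 + 0.082 + 0.207) ≈ 2.37598, MB₂ = 2.1 + 0.154 = 2.254, so M₂ = 2.37598 × 2.254 ≈ 5.3555 billion.
ΔM = M₂ − M₁ = 5.3555 − 7.3363 = -1.9808 billion.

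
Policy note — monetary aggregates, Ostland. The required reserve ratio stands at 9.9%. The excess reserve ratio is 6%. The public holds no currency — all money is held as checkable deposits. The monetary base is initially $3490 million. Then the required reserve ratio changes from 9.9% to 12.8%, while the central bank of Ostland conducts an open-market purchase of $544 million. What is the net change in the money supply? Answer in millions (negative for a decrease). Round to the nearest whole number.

Before: m₁ = 1 / (0.099 + 0.06) ≈ 6.28931, MB₁ = 3490, so M₁ = 6.28931 × 3490 = 21949.6919 million.
After: m₂ = 1 / (0.128 + 0.06) ≈ 5.31915, MB₂ = 3490 + 544 = 4034, so M₂ = 5.31915 × 4034 = 21457.4511 million.
ΔM = M₂ − M₁ = 21457.4511 − 21949.6919 = -492.2408 million.

-492 million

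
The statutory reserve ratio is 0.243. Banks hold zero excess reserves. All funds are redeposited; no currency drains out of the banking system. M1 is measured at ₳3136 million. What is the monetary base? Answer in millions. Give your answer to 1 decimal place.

₳762.0 million

With no currency drain and no excess reserves, the money multiplier is m = 1/rr = 1/0.243 ≈ 4.115226.
The monetary base is MB = M / m = 3136 / 4.115226 ≈ 762.0481 million.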